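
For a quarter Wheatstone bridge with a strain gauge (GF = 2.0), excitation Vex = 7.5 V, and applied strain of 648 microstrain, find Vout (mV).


Quarter bridge output: Vout = (GF * epsilon * Vex) / 4.
Vout = (2.0 * 648e-6 * 7.5) / 4
Vout = 0.00972 / 4 V
Vout = 0.00243 V = 2.43 mV

2.43 mV


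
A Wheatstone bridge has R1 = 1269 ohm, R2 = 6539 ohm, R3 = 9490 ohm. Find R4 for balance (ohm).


At balance: R1*R4 = R2*R3, so R4 = R2*R3/R1.
R4 = 6539 * 9490 / 1269
R4 = 62055110 / 1269
R4 = 48900.8 ohm

48900.8 ohm


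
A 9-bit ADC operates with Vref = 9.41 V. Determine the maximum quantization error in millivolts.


The maximum quantization error is +/- LSB/2.
LSB = Vref / 2^n = 9.41 / 512 = 0.01837891 V
Max error = LSB / 2 = 0.01837891 / 2 = 0.00918945 V
Max error = 9.1895 mV

9.1895 mV


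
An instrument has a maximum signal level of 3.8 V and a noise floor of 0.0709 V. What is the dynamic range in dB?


Dynamic range = 20 * log10(Vmax / Vnoise).
DR = 20 * log10(3.8 / 0.0709)
DR = 20 * log10(53.6)
DR = 34.58 dB

34.58 dB


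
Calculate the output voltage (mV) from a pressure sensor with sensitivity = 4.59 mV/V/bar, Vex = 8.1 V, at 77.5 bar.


Output = sensitivity * Vex * P.
Vout = 4.59 * 8.1 * 77.5
Vout = 37.179 * 77.5
Vout = 2881.37 mV

2881.37 mV


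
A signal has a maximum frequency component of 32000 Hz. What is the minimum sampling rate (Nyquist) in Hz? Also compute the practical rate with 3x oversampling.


By Nyquist theorem, fs_min = 2 * fmax.
fs_min = 2 * 32000 = 64000 Hz
Practical rate = 3 * fs_min = 3 * 64000 = 192000 Hz

fs_min = 64000 Hz, fs_practical = 192000 Hz


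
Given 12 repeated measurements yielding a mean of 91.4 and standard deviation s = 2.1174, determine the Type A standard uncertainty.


The standard uncertainty for Type A evaluation is u = s / sqrt(n).
u = 2.1174 / sqrt(12)
u = 2.1174 / 3.4641
u = 0.6112

0.6112


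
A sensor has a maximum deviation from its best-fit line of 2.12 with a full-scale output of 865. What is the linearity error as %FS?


Linearity error = (max deviation / full scale) * 100%.
Linearity = (2.12 / 865) * 100
Linearity = 0.245 %FS

0.245 %FS


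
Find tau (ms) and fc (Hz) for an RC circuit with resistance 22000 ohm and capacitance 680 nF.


Time constant: tau = R * C.
tau = 22000 * 6.80e-07 = 0.01496 s
tau = 14.96 ms
Cutoff frequency: fc = 1 / (2*pi*R*C).
fc = 1 / (2*pi*0.01496) = 10.64 Hz

tau = 14.96 ms, fc = 10.64 Hz


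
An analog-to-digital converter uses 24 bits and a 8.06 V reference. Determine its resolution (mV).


The resolution (LSB) of an ADC is Vref / 2^n.
LSB = 8.06 / 2^24
LSB = 8.06 / 16777216
LSB = 4.8e-07 V = 0.00048041 mV

0.00048041 mV


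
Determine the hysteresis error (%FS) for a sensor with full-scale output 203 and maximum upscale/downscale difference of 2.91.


Hysteresis = (max difference / full scale) * 100%.
H = (2.91 / 203) * 100
H = 1.433 %FS

1.433 %FS


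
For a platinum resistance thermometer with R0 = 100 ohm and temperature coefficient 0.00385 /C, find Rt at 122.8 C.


The RTD equation: Rt = R0 * (1 + alpha * T).
Rt = 100 * (1 + 0.00385 * 122.8)
Rt = 100 * (1 + 0.47278)
Rt = 100 * 1.47278
Rt = 147.278 ohm

147.278 ohm


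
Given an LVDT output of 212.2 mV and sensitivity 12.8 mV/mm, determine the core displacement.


Displacement = Vout / sensitivity.
d = 212.2 / 12.8
d = 16.578 mm

16.578 mm


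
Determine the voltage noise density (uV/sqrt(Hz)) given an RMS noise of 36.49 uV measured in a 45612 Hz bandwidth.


Noise spectral density = Vrms / sqrt(BW).
NSD = 36.49 / sqrt(45612)
NSD = 36.49 / 213.5697
NSD = 0.1709 uV/sqrt(Hz)

0.1709 uV/sqrt(Hz)


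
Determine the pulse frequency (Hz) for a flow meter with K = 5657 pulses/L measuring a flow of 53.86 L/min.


Frequency = K * Q / 60 (converting L/min to L/s).
f = 5657 * 53.86 / 60
f = 304686.02 / 60
f = 5078.1 Hz

5078.1 Hz


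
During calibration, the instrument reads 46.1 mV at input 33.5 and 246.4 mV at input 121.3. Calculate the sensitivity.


Sensitivity = (y2 - y1) / (x2 - x1).
S = (246.4 - 46.1) / (121.3 - 33.5)
S = 200.3 / 87.8
S = 2.2813 mV/unit

2.2813 mV/unit


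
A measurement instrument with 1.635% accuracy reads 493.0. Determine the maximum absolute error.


Absolute error = (accuracy% / 100) * reading.
Error = (1.635 / 100) * 493.0
Error = 0.01635 * 493.0
Error = 8.0605

8.0605


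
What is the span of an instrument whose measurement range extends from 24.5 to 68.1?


Span = upper range - lower range.
Span = 68.1 - (24.5)
Span = 43.6

43.6


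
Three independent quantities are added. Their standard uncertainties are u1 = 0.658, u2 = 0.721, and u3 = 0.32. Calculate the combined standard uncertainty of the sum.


For a sum of independent quantities, uc = sqrt(u1^2 + u2^2 + u3^2).
uc = sqrt(0.658^2 + 0.721^2 + 0.32^2)
uc = sqrt(0.432964 + 0.519841 + 0.1024)
uc = 1.0272

1.0272


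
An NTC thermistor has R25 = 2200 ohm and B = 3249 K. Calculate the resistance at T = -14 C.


NTC thermistor equation: Rt = R25 * exp(B * (1/T - 1/T25)).
T in Kelvin: 259.15 K, T25 = 298.15 K
1/T - 1/T25 = 1/259.15 - 1/298.15 = 0.00050475
B * (1/T - 1/T25) = 3249 * 0.00050475 = 1.6399
Rt = 2200 * exp(1.6399) = 11340.7 ohm

11340.7 ohm


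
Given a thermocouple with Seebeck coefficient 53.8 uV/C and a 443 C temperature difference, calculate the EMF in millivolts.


The thermocouple output V = sensitivity * dT.
V = 53.8 uV/C * 443 C
V = 23833.4 uV
V = 23.833 mV

23.833 mV


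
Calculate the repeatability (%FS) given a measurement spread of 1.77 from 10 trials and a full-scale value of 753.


Repeatability = (spread / full scale) * 100%.
R = (1.77 / 753) * 100
R = 0.235 %FS

0.235 %FS


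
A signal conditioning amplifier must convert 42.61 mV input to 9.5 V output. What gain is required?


Gain = Vout / Vin (converting to same units).
G = 9.5 V / 42.61 mV
G = 9500.0 mV / 42.61 mV
G = 222.95

222.95


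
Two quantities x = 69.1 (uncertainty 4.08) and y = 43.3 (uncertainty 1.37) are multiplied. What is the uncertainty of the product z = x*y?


For a product z = x*y, the relative uncertainty is:
uz/z = sqrt((ux/x)^2 + (uy/y)^2)
Relative uncertainties: ux/x = 4.08/69.1 = 0.059045
uy/y = 1.37/43.3 = 0.03164
z = 69.1 * 43.3 = 2992.0
uz = 2992.0 * sqrt(0.059045^2 + 0.03164^2) = 200.43

200.43


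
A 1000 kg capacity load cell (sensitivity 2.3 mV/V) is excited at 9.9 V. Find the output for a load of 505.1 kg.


Vout = rated_output * Vex * (load / capacity).
Vout = 2.3 * 9.9 * (505.1 / 1000)
Vout = 2.3 * 9.9 * 0.5051
Vout = 11.501 mV

11.501 mV


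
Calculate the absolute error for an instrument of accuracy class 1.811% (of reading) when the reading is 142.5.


Absolute error = (accuracy% / 100) * reading.
Error = (1.811 / 100) * 142.5
Error = 0.01811 * 142.5
Error = 2.5807

2.5807


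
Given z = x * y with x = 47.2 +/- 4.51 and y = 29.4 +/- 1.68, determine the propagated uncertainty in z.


For a product z = x*y, the relative uncertainty is:
uz/z = sqrt((ux/x)^2 + (uy/y)^2)
Relative uncertainties: ux/x = 4.51/47.2 = 0.095551
uy/y = 1.68/29.4 = 0.057143
z = 47.2 * 29.4 = 1387.7
uz = 1387.7 * sqrt(0.095551^2 + 0.057143^2) = 154.496

154.496


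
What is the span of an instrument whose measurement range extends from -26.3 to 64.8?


Span = upper range - lower range.
Span = 64.8 - (-26.3)
Span = 91.1

91.1


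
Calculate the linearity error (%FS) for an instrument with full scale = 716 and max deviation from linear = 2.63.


Linearity error = (max deviation / full scale) * 100%.
Linearity = (2.63 / 716) * 100
Linearity = 0.367 %FS

0.367 %FS


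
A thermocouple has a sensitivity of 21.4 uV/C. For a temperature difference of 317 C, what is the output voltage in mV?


The thermocouple output V = sensitivity * dT.
V = 21.4 uV/C * 317 C
V = 6783.8 uV
V = 6.784 mV

6.784 mV


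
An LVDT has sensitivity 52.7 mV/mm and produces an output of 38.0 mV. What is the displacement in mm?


Displacement = Vout / sensitivity.
d = 38.0 / 52.7
d = 0.721 mm

0.721 mm


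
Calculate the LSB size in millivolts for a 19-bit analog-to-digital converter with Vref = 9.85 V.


The resolution (LSB) of an ADC is Vref / 2^n.
LSB = 9.85 / 2^19
LSB = 9.85 / 524288
LSB = 1.879e-05 V = 0.01878738 mV

0.01878738 mV


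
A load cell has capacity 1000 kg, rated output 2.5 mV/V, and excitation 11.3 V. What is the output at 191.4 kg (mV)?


Vout = rated_output * Vex * (load / capacity).
Vout = 2.5 * 11.3 * (191.4 / 1000)
Vout = 2.5 * 11.3 * 0.1914
Vout = 5.407 mV

5.407 mV


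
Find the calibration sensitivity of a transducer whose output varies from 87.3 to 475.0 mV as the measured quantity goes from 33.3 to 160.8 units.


Sensitivity = (y2 - y1) / (x2 - x1).
S = (475.0 - 87.3) / (160.8 - 33.3)
S = 387.7 / 127.5
S = 3.0408 mV/unit

3.0408 mV/unit


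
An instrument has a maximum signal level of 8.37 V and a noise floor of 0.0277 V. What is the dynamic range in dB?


Dynamic range = 20 * log10(Vmax / Vnoise).
DR = 20 * log10(8.37 / 0.0277)
DR = 20 * log10(302.17)
DR = 49.6 dB

49.6 dB


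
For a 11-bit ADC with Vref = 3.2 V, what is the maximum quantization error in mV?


The maximum quantization error is +/- LSB/2.
LSB = Vref / 2^n = 3.2 / 2048 = 0.0015625 V
Max error = LSB / 2 = 0.0015625 / 2 = 0.00078125 V
Max error = 0.7812 mV

0.7812 mV


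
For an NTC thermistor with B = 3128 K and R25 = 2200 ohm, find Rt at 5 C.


NTC thermistor equation: Rt = R25 * exp(B * (1/T - 1/T25)).
T in Kelvin: 278.15 K, T25 = 298.15 K
1/T - 1/T25 = 1/278.15 - 1/298.15 = 0.00024117
B * (1/T - 1/T25) = 3128 * 0.00024117 = 0.7544
Rt = 2200 * exp(0.7544) = 4677.8 ohm

4677.8 ohm


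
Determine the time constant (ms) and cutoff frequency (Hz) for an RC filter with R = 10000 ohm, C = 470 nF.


Time constant: tau = R * C.
tau = 10000 * 4.70e-07 = 0.0047 s
tau = 4.7 ms
Cutoff frequency: fc = 1 / (2*pi*R*C).
fc = 1 / (2*pi*0.0047) = 33.86 Hz

tau = 4.7 ms, fc = 33.86 Hz


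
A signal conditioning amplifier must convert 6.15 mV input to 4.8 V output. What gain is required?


Gain = Vout / Vin (converting to same units).
G = 4.8 V / 6.15 mV
G = 4800.0 mV / 6.15 mV
G = 780.49

780.49


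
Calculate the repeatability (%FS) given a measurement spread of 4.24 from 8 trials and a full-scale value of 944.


Repeatability = (spread / full scale) * 100%.
R = (4.24 / 944) * 100
R = 0.449 %FS

0.449 %FS


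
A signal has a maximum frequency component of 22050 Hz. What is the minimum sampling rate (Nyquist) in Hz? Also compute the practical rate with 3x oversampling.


By Nyquist theorem, fs_min = 2 * fmax.
fs_min = 2 * 22050 = 44100 Hz
Practical rate = 3 * fs_min = 3 * 44100 = 132300 Hz

fs_min = 44100 Hz, fs_practical = 132300 Hz


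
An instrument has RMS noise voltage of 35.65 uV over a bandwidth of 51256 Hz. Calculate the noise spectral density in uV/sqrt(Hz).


Noise spectral density = Vrms / sqrt(BW).
NSD = 35.65 / sqrt(51256)
NSD = 35.65 / 226.3979
NSD = 0.1575 uV/sqrt(Hz)

0.1575 uV/sqrt(Hz)


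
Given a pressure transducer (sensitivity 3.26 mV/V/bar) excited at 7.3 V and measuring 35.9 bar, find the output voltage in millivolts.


Output = sensitivity * Vex * P.
Vout = 3.26 * 7.3 * 35.9
Vout = 23.798 * 35.9
Vout = 854.35 mV

854.35 mV


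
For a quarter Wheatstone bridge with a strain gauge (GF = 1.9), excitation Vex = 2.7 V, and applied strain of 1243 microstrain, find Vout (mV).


Quarter bridge output: Vout = (GF * epsilon * Vex) / 4.
Vout = (1.9 * 1243e-6 * 2.7) / 4
Vout = 0.00637659 / 4 V
Vout = 0.00159415 V = 1.5941 mV

1.5941 mV


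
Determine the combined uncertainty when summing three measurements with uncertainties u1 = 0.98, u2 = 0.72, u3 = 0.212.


For a sum of independent quantities, uc = sqrt(u1^2 + u2^2 + u3^2).
uc = sqrt(0.98^2 + 0.72^2 + 0.212^2)
uc = sqrt(0.9604 + 0.5184 + 0.044944)
uc = 1.2344

1.2344


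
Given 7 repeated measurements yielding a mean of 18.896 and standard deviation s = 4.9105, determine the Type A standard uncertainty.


The standard uncertainty for Type A evaluation is u = s / sqrt(n).
u = 4.9105 / sqrt(7)
u = 4.9105 / 2.6458
u = 1.856

1.856


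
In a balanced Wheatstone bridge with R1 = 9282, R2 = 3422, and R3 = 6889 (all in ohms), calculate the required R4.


At balance: R1*R4 = R2*R3, so R4 = R2*R3/R1.
R4 = 3422 * 6889 / 9282
R4 = 23574158 / 9282
R4 = 2539.77 ohm

2539.77 ohm


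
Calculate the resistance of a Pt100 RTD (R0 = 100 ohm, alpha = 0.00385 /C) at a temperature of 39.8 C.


The RTD equation: Rt = R0 * (1 + alpha * T).
Rt = 100 * (1 + 0.00385 * 39.8)
Rt = 100 * (1 + 0.15323)
Rt = 100 * 1.15323
Rt = 115.323 ohm

115.323 ohm


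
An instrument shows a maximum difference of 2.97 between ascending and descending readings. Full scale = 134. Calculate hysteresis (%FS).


Hysteresis = (max difference / full scale) * 100%.
H = (2.97 / 134) * 100
H = 2.216 %FS

2.216 %FS


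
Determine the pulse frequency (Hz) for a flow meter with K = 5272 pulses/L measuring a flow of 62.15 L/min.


Frequency = K * Q / 60 (converting L/min to L/s).
f = 5272 * 62.15 / 60
f = 327654.8 / 60
f = 5460.91 Hz

5460.91 Hz


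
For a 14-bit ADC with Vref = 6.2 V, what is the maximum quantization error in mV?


The maximum quantization error is +/- LSB/2.
LSB = Vref / 2^n = 6.2 / 16384 = 0.00037842 V
Max error = LSB / 2 = 0.00037842 / 2 = 0.00018921 V
Max error = 0.1892 mV

0.1892 mV


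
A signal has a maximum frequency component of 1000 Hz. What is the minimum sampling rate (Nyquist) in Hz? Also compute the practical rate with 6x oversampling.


By Nyquist theorem, fs_min = 2 * fmax.
fs_min = 2 * 1000 = 2000 Hz
Practical rate = 6 * fs_min = 6 * 2000 = 12000 Hz

fs_min = 2000 Hz, fs_practical = 12000 Hz


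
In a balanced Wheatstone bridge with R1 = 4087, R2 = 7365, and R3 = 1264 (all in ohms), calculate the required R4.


At balance: R1*R4 = R2*R3, so R4 = R2*R3/R1.
R4 = 7365 * 1264 / 4087
R4 = 9309360 / 4087
R4 = 2277.8 ohm

2277.8 ohm


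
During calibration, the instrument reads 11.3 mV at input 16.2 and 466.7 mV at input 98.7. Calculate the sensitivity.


Sensitivity = (y2 - y1) / (x2 - x1).
S = (466.7 - 11.3) / (98.7 - 16.2)
S = 455.4 / 82.5
S = 5.52 mV/unit

5.52 mV/unit


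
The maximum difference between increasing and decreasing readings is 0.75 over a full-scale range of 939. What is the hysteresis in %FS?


Hysteresis = (max difference / full scale) * 100%.
H = (0.75 / 939) * 100
H = 0.08 %FS

0.08 %FS


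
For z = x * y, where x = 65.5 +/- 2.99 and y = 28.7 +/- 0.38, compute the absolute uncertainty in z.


For a product z = x*y, the relative uncertainty is:
uz/z = sqrt((ux/x)^2 + (uy/y)^2)
Relative uncertainties: ux/x = 2.99/65.5 = 0.045649
uy/y = 0.38/28.7 = 0.01324
z = 65.5 * 28.7 = 1879.8
uz = 1879.8 * sqrt(0.045649^2 + 0.01324^2) = 89.35

89.35


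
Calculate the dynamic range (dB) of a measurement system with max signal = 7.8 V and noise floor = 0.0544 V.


Dynamic range = 20 * log10(Vmax / Vnoise).
DR = 20 * log10(7.8 / 0.0544)
DR = 20 * log10(143.38)
DR = 43.13 dB

43.13 dB


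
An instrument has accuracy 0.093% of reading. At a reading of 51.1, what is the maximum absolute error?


Absolute error = (accuracy% / 100) * reading.
Error = (0.093 / 100) * 51.1
Error = 0.00093 * 51.1
Error = 0.0475

0.0475


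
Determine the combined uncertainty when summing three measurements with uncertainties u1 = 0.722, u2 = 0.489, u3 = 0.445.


For a sum of independent quantities, uc = sqrt(u1^2 + u2^2 + u3^2).
uc = sqrt(0.722^2 + 0.489^2 + 0.445^2)
uc = sqrt(0.521284 + 0.239121 + 0.198025)
uc = 0.979

0.979


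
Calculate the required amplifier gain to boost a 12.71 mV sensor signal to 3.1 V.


Gain = Vout / Vin (converting to same units).
G = 3.1 V / 12.71 mV
G = 3100.0 mV / 12.71 mV
G = 243.9

243.9


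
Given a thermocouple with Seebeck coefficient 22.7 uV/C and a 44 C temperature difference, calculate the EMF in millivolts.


The thermocouple output V = sensitivity * dT.
V = 22.7 uV/C * 44 C
V = 998.8 uV
V = 0.999 mV

0.999 mV


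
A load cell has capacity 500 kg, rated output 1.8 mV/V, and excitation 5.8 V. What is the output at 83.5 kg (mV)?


Vout = rated_output * Vex * (load / capacity).
Vout = 1.8 * 5.8 * (83.5 / 500)
Vout = 1.8 * 5.8 * 0.167
Vout = 1.743 mV

1.743 mV


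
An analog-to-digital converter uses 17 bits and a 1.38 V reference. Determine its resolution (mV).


The resolution (LSB) of an ADC is Vref / 2^n.
LSB = 1.38 / 2^17
LSB = 1.38 / 131072
LSB = 1.053e-05 V = 0.01052856 mV

0.01052856 mV


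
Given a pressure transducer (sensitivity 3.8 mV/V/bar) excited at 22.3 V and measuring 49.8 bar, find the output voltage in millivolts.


Output = sensitivity * Vex * P.
Vout = 3.8 * 22.3 * 49.8
Vout = 84.74 * 49.8
Vout = 4220.05 mV

4220.05 mV


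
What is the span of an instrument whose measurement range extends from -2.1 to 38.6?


Span = upper range - lower range.
Span = 38.6 - (-2.1)
Span = 40.7

40.7


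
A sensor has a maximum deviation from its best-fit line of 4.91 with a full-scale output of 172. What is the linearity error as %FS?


Linearity error = (max deviation / full scale) * 100%.
Linearity = (4.91 / 172) * 100
Linearity = 2.855 %FS

2.855 %FS


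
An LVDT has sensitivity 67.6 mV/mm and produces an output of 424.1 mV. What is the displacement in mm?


Displacement = Vout / sensitivity.
d = 424.1 / 67.6
d = 6.274 mm

6.274 mm


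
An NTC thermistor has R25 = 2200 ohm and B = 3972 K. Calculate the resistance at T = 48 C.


NTC thermistor equation: Rt = R25 * exp(B * (1/T - 1/T25)).
T in Kelvin: 321.15 K, T25 = 298.15 K
1/T - 1/T25 = 1/321.15 - 1/298.15 = -0.00024021
B * (1/T - 1/T25) = 3972 * -0.00024021 = -0.9541
Rt = 2200 * exp(-0.9541) = 847.3 ohm

847.3 ohm


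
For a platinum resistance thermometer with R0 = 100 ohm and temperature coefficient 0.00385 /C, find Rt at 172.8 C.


The RTD equation: Rt = R0 * (1 + alpha * T).
Rt = 100 * (1 + 0.00385 * 172.8)
Rt = 100 * (1 + 0.66528)
Rt = 100 * 1.66528
Rt = 166.528 ohm

166.528 ohm


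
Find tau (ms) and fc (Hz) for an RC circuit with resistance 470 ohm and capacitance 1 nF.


Time constant: tau = R * C.
tau = 470 * 1.00e-09 = 4.7e-07 s
tau = 0.0005 ms
Cutoff frequency: fc = 1 / (2*pi*R*C).
fc = 1 / (2*pi*4.7e-07) = 338627.54 Hz

tau = 0.0005 ms, fc = 338627.54 Hz


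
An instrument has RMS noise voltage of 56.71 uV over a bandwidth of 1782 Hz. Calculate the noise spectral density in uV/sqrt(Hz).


Noise spectral density = Vrms / sqrt(BW).
NSD = 56.71 / sqrt(1782)
NSD = 56.71 / 42.2137
NSD = 1.3434 uV/sqrt(Hz)

1.3434 uV/sqrt(Hz)


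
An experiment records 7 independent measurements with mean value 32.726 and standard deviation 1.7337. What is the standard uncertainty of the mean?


The standard uncertainty for Type A evaluation is u = s / sqrt(n).
u = 1.7337 / sqrt(7)
u = 1.7337 / 2.6458
u = 0.6553

0.6553


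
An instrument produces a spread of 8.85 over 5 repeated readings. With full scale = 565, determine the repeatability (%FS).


Repeatability = (spread / full scale) * 100%.
R = (8.85 / 565) * 100
R = 1.566 %FS

1.566 %FS


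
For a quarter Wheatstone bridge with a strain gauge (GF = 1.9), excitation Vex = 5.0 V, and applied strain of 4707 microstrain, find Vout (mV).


Quarter bridge output: Vout = (GF * epsilon * Vex) / 4.
Vout = (1.9 * 4707e-6 * 5.0) / 4
Vout = 0.0447165 / 4 V
Vout = 0.01117912 V = 11.1791 mV

11.1791 mV


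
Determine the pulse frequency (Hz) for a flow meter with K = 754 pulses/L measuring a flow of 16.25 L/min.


Frequency = K * Q / 60 (converting L/min to L/s).
f = 754 * 16.25 / 60
f = 12252.5 / 60
f = 204.21 Hz

204.21 Hz


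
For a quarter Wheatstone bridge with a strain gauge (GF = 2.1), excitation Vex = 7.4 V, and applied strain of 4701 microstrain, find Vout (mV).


Quarter bridge output: Vout = (GF * epsilon * Vex) / 4.
Vout = (2.1 * 4701e-6 * 7.4) / 4
Vout = 0.07305354 / 4 V
Vout = 0.01826339 V = 18.2634 mV

18.2634 mV


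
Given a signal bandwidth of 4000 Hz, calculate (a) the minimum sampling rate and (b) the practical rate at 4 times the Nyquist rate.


By Nyquist theorem, fs_min = 2 * fmax.
fs_min = 2 * 4000 = 8000 Hz
Practical rate = 4 * fs_min = 4 * 8000 = 32000 Hz

fs_min = 8000 Hz, fs_practical = 32000 Hz


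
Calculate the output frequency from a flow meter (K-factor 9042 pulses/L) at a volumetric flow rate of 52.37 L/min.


Frequency = K * Q / 60 (converting L/min to L/s).
f = 9042 * 52.37 / 60
f = 473529.54 / 60
f = 7892.16 Hz

7892.16 Hz


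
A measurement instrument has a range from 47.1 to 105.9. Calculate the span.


Span = upper range - lower range.
Span = 105.9 - (47.1)
Span = 58.8

58.8


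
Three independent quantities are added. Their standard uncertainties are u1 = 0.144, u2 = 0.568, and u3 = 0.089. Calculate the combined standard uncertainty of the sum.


For a sum of independent quantities, uc = sqrt(u1^2 + u2^2 + u3^2).
uc = sqrt(0.144^2 + 0.568^2 + 0.089^2)
uc = sqrt(0.020736 + 0.322624 + 0.007921)
uc = 0.5927

0.5927


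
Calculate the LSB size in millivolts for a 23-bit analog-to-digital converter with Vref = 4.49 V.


The resolution (LSB) of an ADC is Vref / 2^n.
LSB = 4.49 / 2^23
LSB = 4.49 / 8388608
LSB = 5.4e-07 V = 0.00053525 mV

0.00053525 mV


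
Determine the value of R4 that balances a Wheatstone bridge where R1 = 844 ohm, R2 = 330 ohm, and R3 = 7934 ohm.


At balance: R1*R4 = R2*R3, so R4 = R2*R3/R1.
R4 = 330 * 7934 / 844
R4 = 2618220 / 844
R4 = 3102.16 ohm

3102.16 ohm


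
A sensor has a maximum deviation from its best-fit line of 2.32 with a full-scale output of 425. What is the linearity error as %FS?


Linearity error = (max deviation / full scale) * 100%.
Linearity = (2.32 / 425) * 100
Linearity = 0.546 %FS

0.546 %FS


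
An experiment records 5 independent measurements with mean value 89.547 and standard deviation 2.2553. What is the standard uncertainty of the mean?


The standard uncertainty for Type A evaluation is u = s / sqrt(n).
u = 2.2553 / sqrt(5)
u = 2.2553 / 2.2361
u = 1.0086

1.0086


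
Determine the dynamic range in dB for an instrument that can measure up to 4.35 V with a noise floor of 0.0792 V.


Dynamic range = 20 * log10(Vmax / Vnoise).
DR = 20 * log10(4.35 / 0.0792)
DR = 20 * log10(54.92)
DR = 34.8 dB

34.8 dB


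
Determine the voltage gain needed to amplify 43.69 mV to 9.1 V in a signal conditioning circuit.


Gain = Vout / Vin (converting to same units).
G = 9.1 V / 43.69 mV
G = 9100.0 mV / 43.69 mV
G = 208.29

208.29


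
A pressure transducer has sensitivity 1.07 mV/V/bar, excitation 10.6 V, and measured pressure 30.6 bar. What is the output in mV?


Output = sensitivity * Vex * P.
Vout = 1.07 * 10.6 * 30.6
Vout = 11.342 * 30.6
Vout = 347.07 mV

347.07 mV


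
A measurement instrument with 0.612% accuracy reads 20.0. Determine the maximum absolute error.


Absolute error = (accuracy% / 100) * reading.
Error = (0.612 / 100) * 20.0
Error = 0.00612 * 20.0
Error = 0.1224

0.1224


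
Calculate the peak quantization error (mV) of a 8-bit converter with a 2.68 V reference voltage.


The maximum quantization error is +/- LSB/2.
LSB = Vref / 2^n = 2.68 / 256 = 0.01046875 V
Max error = LSB / 2 = 0.01046875 / 2 = 0.00523438 V
Max error = 5.2344 mV

5.2344 mV


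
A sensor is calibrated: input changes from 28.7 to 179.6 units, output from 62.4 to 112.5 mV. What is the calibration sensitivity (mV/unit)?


Sensitivity = (y2 - y1) / (x2 - x1).
S = (112.5 - 62.4) / (179.6 - 28.7)
S = 50.1 / 150.9
S = 0.332 mV/unit

0.332 mV/unit


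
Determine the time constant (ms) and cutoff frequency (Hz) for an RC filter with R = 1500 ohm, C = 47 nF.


Time constant: tau = R * C.
tau = 1500 * 4.70e-08 = 7.05e-05 s
tau = 0.0705 ms
Cutoff frequency: fc = 1 / (2*pi*R*C).
fc = 1 / (2*pi*7.05e-05) = 2257.52 Hz

tau = 0.0705 ms, fc = 2257.52 Hz


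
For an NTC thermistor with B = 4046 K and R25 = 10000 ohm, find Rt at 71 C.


NTC thermistor equation: Rt = R25 * exp(B * (1/T - 1/T25)).
T in Kelvin: 344.15 K, T25 = 298.15 K
1/T - 1/T25 = 1/344.15 - 1/298.15 = -0.00044831
B * (1/T - 1/T25) = 4046 * -0.00044831 = -1.8138
Rt = 10000 * exp(-1.8138) = 1630.3 ohm

1630.3 ohm


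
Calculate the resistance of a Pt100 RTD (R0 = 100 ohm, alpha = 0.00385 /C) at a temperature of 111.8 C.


The RTD equation: Rt = R0 * (1 + alpha * T).
Rt = 100 * (1 + 0.00385 * 111.8)
Rt = 100 * (1 + 0.43043)
Rt = 100 * 1.43043
Rt = 143.043 ohm

143.043 ohm


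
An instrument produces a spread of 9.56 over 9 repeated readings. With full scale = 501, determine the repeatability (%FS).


Repeatability = (spread / full scale) * 100%.
R = (9.56 / 501) * 100
R = 1.908 %FS

1.908 %FS


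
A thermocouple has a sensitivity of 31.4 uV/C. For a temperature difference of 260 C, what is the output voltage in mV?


The thermocouple output V = sensitivity * dT.
V = 31.4 uV/C * 260 C
V = 8164.0 uV
V = 8.164 mV

8.164 mV


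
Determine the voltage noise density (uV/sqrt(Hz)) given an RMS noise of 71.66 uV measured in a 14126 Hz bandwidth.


Noise spectral density = Vrms / sqrt(BW).
NSD = 71.66 / sqrt(14126)
NSD = 71.66 / 118.8529
NSD = 0.6029 uV/sqrt(Hz)

0.6029 uV/sqrt(Hz)


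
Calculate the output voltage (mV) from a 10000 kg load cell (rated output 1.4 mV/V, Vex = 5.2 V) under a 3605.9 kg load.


Vout = rated_output * Vex * (load / capacity).
Vout = 1.4 * 5.2 * (3605.9 / 10000)
Vout = 1.4 * 5.2 * 0.36059
Vout = 2.625 mV

2.625 mV


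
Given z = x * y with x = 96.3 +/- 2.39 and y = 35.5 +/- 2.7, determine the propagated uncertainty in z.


For a product z = x*y, the relative uncertainty is:
uz/z = sqrt((ux/x)^2 + (uy/y)^2)
Relative uncertainties: ux/x = 2.39/96.3 = 0.024818
uy/y = 2.7/35.5 = 0.076056
z = 96.3 * 35.5 = 3418.7
uz = 3418.7 * sqrt(0.024818^2 + 0.076056^2) = 273.503

273.503


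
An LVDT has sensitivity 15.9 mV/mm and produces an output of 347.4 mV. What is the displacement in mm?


Displacement = Vout / sensitivity.
d = 347.4 / 15.9
d = 21.849 mm

21.849 mm


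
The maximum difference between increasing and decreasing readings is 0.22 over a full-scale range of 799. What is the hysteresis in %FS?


Hysteresis = (max difference / full scale) * 100%.
H = (0.22 / 799) * 100
H = 0.028 %FS

0.028 %FS


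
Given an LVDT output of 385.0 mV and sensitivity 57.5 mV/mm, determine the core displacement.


Displacement = Vout / sensitivity.
d = 385.0 / 57.5
d = 6.696 mm

6.696 mm


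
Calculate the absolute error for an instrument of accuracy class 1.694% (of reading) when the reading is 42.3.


Absolute error = (accuracy% / 100) * reading.
Error = (1.694 / 100) * 42.3
Error = 0.01694 * 42.3
Error = 0.7166

0.7166


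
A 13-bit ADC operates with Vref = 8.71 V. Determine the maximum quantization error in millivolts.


The maximum quantization error is +/- LSB/2.
LSB = Vref / 2^n = 8.71 / 8192 = 0.00106323 V
Max error = LSB / 2 = 0.00106323 / 2 = 0.00053162 V
Max error = 0.5316 mV

0.5316 mV


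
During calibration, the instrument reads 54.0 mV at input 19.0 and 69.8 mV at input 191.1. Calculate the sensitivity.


Sensitivity = (y2 - y1) / (x2 - x1).
S = (69.8 - 54.0) / (191.1 - 19.0)
S = 15.8 / 172.1
S = 0.0918 mV/unit

0.0918 mV/unit


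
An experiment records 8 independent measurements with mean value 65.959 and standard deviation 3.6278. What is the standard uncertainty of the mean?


The standard uncertainty for Type A evaluation is u = s / sqrt(n).
u = 3.6278 / sqrt(8)
u = 3.6278 / 2.8284
u = 1.2826

1.2826


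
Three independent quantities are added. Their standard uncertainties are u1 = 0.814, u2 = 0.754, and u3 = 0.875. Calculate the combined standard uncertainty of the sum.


For a sum of independent quantities, uc = sqrt(u1^2 + u2^2 + u3^2).
uc = sqrt(0.814^2 + 0.754^2 + 0.875^2)
uc = sqrt(0.662596 + 0.568516 + 0.765625)
uc = 1.4131

1.4131


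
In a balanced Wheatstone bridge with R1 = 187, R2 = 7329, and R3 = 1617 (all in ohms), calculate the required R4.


At balance: R1*R4 = R2*R3, so R4 = R2*R3/R1.
R4 = 7329 * 1617 / 187
R4 = 11850993 / 187
R4 = 63374.29 ohm

63374.29 ohm


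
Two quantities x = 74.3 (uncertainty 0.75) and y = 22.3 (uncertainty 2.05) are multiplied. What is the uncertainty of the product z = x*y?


For a product z = x*y, the relative uncertainty is:
uz/z = sqrt((ux/x)^2 + (uy/y)^2)
Relative uncertainties: ux/x = 0.75/74.3 = 0.010094
uy/y = 2.05/22.3 = 0.091928
z = 74.3 * 22.3 = 1656.9
uz = 1656.9 * sqrt(0.010094^2 + 0.091928^2) = 153.23

153.23


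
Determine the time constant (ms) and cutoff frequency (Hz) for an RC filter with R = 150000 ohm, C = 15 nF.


Time constant: tau = R * C.
tau = 150000 * 1.50e-08 = 0.00225 s
tau = 2.25 ms
Cutoff frequency: fc = 1 / (2*pi*R*C).
fc = 1 / (2*pi*0.00225) = 70.74 Hz

tau = 2.25 ms, fc = 70.74 Hz


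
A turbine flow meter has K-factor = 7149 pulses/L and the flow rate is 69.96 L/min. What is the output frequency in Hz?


Frequency = K * Q / 60 (converting L/min to L/s).
f = 7149 * 69.96 / 60
f = 500144.04 / 60
f = 8335.73 Hz

8335.73 Hz


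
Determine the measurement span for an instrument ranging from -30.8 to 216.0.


Span = upper range - lower range.
Span = 216.0 - (-30.8)
Span = 246.8

246.8


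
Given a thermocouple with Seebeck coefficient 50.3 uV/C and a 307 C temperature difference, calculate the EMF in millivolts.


The thermocouple output V = sensitivity * dT.
V = 50.3 uV/C * 307 C
V = 15442.1 uV
V = 15.442 mV

15.442 mV


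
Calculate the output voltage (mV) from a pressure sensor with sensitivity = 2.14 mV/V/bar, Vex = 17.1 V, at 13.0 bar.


Output = sensitivity * Vex * P.
Vout = 2.14 * 17.1 * 13.0
Vout = 36.594 * 13.0
Vout = 475.72 mV

475.72 mV


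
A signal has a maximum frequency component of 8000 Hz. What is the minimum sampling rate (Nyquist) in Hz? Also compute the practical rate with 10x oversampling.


By Nyquist theorem, fs_min = 2 * fmax.
fs_min = 2 * 8000 = 16000 Hz
Practical rate = 10 * fs_min = 10 * 16000 = 160000 Hz

fs_min = 16000 Hz, fs_practical = 160000 Hz


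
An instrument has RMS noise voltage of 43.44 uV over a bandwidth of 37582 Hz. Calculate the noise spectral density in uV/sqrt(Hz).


Noise spectral density = Vrms / sqrt(BW).
NSD = 43.44 / sqrt(37582)
NSD = 43.44 / 193.8608
NSD = 0.2241 uV/sqrt(Hz)

0.2241 uV/sqrt(Hz)


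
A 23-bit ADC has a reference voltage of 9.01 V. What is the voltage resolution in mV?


The resolution (LSB) of an ADC is Vref / 2^n.
LSB = 9.01 / 2^23
LSB = 9.01 / 8388608
LSB = 1.07e-06 V = 0.00107408 mV

0.00107408 mV


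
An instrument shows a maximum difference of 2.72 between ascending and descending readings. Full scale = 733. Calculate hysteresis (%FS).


Hysteresis = (max difference / full scale) * 100%.
H = (2.72 / 733) * 100
H = 0.371 %FS

0.371 %FS


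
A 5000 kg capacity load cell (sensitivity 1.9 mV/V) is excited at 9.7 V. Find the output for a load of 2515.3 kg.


Vout = rated_output * Vex * (load / capacity).
Vout = 1.9 * 9.7 * (2515.3 / 5000)
Vout = 1.9 * 9.7 * 0.50306
Vout = 9.271 mV

9.271 mV


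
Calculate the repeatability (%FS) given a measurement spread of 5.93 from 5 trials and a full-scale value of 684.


Repeatability = (spread / full scale) * 100%.
R = (5.93 / 684) * 100
R = 0.867 %FS

0.867 %FS


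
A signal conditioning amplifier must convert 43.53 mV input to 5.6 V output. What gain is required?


Gain = Vout / Vin (converting to same units).
G = 5.6 V / 43.53 mV
G = 5600.0 mV / 43.53 mV
G = 128.65

128.65


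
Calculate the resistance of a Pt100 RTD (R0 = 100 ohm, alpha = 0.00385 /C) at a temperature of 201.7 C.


The RTD equation: Rt = R0 * (1 + alpha * T).
Rt = 100 * (1 + 0.00385 * 201.7)
Rt = 100 * (1 + 0.776545)
Rt = 100 * 1.776545
Rt = 177.655 ohm

177.655 ohm


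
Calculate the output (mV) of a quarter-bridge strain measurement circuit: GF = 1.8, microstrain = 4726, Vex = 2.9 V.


Quarter bridge output: Vout = (GF * epsilon * Vex) / 4.
Vout = (1.8 * 4726e-6 * 2.9) / 4
Vout = 0.02466972 / 4 V
Vout = 0.00616743 V = 6.1674 mV

6.1674 mV


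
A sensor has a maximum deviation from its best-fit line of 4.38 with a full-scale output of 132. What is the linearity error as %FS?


Linearity error = (max deviation / full scale) * 100%.
Linearity = (4.38 / 132) * 100
Linearity = 3.318 %FS

3.318 %FS


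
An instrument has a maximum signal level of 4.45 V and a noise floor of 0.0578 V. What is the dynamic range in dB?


Dynamic range = 20 * log10(Vmax / Vnoise).
DR = 20 * log10(4.45 / 0.0578)
DR = 20 * log10(76.99)
DR = 37.73 dB

37.73 dB


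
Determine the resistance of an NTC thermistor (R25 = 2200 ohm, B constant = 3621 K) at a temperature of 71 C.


NTC thermistor equation: Rt = R25 * exp(B * (1/T - 1/T25)).
T in Kelvin: 344.15 K, T25 = 298.15 K
1/T - 1/T25 = 1/344.15 - 1/298.15 = -0.00044831
B * (1/T - 1/T25) = 3621 * -0.00044831 = -1.6233
Rt = 2200 * exp(-1.6233) = 433.9 ohm

433.9 ohm


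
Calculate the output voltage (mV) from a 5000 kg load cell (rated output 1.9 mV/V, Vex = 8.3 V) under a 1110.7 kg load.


Vout = rated_output * Vex * (load / capacity).
Vout = 1.9 * 8.3 * (1110.7 / 5000)
Vout = 1.9 * 8.3 * 0.22214
Vout = 3.503 mV

3.503 mV


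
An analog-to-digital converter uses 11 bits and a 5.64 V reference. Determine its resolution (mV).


The resolution (LSB) of an ADC is Vref / 2^n.
LSB = 5.64 / 2^11
LSB = 5.64 / 2048
LSB = 0.00275391 V = 2.75390625 mV

2.75390625 mV


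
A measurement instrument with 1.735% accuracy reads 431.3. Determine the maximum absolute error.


Absolute error = (accuracy% / 100) * reading.
Error = (1.735 / 100) * 431.3
Error = 0.01735 * 431.3
Error = 7.4831

7.4831


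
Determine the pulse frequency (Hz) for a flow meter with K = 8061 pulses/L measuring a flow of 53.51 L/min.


Frequency = K * Q / 60 (converting L/min to L/s).
f = 8061 * 53.51 / 60
f = 431344.11 / 60
f = 7189.07 Hz

7189.07 Hz


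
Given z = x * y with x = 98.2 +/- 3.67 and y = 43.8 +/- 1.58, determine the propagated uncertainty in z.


For a product z = x*y, the relative uncertainty is:
uz/z = sqrt((ux/x)^2 + (uy/y)^2)
Relative uncertainties: ux/x = 3.67/98.2 = 0.037373
uy/y = 1.58/43.8 = 0.036073
z = 98.2 * 43.8 = 4301.2
uz = 4301.2 * sqrt(0.037373^2 + 0.036073^2) = 223.411

223.411


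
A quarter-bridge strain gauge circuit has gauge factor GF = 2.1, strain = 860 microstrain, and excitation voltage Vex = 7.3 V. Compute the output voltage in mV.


Quarter bridge output: Vout = (GF * epsilon * Vex) / 4.
Vout = (2.1 * 860e-6 * 7.3) / 4
Vout = 0.0131838 / 4 V
Vout = 0.00329595 V = 3.2959 mV

3.2959 mV


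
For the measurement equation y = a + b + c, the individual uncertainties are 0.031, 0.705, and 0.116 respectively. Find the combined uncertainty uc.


For a sum of independent quantities, uc = sqrt(u1^2 + u2^2 + u3^2).
uc = sqrt(0.031^2 + 0.705^2 + 0.116^2)
uc = sqrt(0.000961 + 0.497025 + 0.013456)
uc = 0.7152

0.7152


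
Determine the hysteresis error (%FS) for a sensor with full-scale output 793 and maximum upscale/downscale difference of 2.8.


Hysteresis = (max difference / full scale) * 100%.
H = (2.8 / 793) * 100
H = 0.353 %FS

0.353 %FS


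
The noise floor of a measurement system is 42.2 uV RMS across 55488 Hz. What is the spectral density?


Noise spectral density = Vrms / sqrt(BW).
NSD = 42.2 / sqrt(55488)
NSD = 42.2 / 235.5589
NSD = 0.1791 uV/sqrt(Hz)

0.1791 uV/sqrt(Hz)


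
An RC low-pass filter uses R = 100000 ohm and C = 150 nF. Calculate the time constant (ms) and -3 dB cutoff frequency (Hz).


Time constant: tau = R * C.
tau = 100000 * 1.50e-07 = 0.015 s
tau = 15.0 ms
Cutoff frequency: fc = 1 / (2*pi*R*C).
fc = 1 / (2*pi*0.015) = 10.61 Hz

tau = 15.0 ms, fc = 10.61 Hz


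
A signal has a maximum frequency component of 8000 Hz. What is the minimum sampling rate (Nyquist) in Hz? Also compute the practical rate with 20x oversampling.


By Nyquist theorem, fs_min = 2 * fmax.
fs_min = 2 * 8000 = 16000 Hz
Practical rate = 20 * fs_min = 20 * 16000 = 320000 Hz

fs_min = 16000 Hz, fs_practical = 320000 Hz


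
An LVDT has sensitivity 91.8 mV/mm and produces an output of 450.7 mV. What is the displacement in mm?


Displacement = Vout / sensitivity.
d = 450.7 / 91.8
d = 4.91 mm

4.91 mm


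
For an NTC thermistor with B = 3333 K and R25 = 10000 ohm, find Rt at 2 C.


NTC thermistor equation: Rt = R25 * exp(B * (1/T - 1/T25)).
T in Kelvin: 275.15 K, T25 = 298.15 K
1/T - 1/T25 = 1/275.15 - 1/298.15 = 0.00028036
B * (1/T - 1/T25) = 3333 * 0.00028036 = 0.9345
Rt = 10000 * exp(0.9345) = 25458.3 ohm

25458.3 ohm


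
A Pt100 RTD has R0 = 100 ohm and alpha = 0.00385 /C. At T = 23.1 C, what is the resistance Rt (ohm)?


The RTD equation: Rt = R0 * (1 + alpha * T).
Rt = 100 * (1 + 0.00385 * 23.1)
Rt = 100 * (1 + 0.088935)
Rt = 100 * 1.088935
Rt = 108.894 ohm

108.894 ohm


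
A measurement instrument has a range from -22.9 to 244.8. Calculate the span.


Span = upper range - lower range.
Span = 244.8 - (-22.9)
Span = 267.7

267.7


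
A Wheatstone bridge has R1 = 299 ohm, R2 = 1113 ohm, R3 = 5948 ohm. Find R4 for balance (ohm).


At balance: R1*R4 = R2*R3, so R4 = R2*R3/R1.
R4 = 1113 * 5948 / 299
R4 = 6620124 / 299
R4 = 22140.88 ohm

22140.88 ohm


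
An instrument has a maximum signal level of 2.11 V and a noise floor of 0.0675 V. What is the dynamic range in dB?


Dynamic range = 20 * log10(Vmax / Vnoise).
DR = 20 * log10(2.11 / 0.0675)
DR = 20 * log10(31.26)
DR = 29.9 dB

29.9 dB


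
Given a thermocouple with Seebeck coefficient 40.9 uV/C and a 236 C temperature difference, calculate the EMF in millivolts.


The thermocouple output V = sensitivity * dT.
V = 40.9 uV/C * 236 C
V = 9652.4 uV
V = 9.652 mV

9.652 mV


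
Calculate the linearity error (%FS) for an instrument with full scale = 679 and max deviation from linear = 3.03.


Linearity error = (max deviation / full scale) * 100%.
Linearity = (3.03 / 679) * 100
Linearity = 0.446 %FS

0.446 %FS


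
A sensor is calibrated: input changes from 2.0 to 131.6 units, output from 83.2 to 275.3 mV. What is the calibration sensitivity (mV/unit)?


Sensitivity = (y2 - y1) / (x2 - x1).
S = (275.3 - 83.2) / (131.6 - 2.0)
S = 192.1 / 129.6
S = 1.4823 mV/unit

1.4823 mV/unit


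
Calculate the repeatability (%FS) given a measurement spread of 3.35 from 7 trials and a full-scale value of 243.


Repeatability = (spread / full scale) * 100%.
R = (3.35 / 243) * 100
R = 1.379 %FS

1.379 %FS


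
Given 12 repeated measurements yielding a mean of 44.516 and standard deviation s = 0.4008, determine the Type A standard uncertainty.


The standard uncertainty for Type A evaluation is u = s / sqrt(n).
u = 0.4008 / sqrt(12)
u = 0.4008 / 3.4641
u = 0.1157

0.1157


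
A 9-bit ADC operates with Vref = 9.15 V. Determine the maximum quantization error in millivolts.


The maximum quantization error is +/- LSB/2.
LSB = Vref / 2^n = 9.15 / 512 = 0.01787109 V
Max error = LSB / 2 = 0.01787109 / 2 = 0.00893555 V
Max error = 8.9355 mV

8.9355 mV


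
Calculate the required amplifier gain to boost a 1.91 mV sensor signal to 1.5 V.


Gain = Vout / Vin (converting to same units).
G = 1.5 V / 1.91 mV
G = 1500.0 mV / 1.91 mV
G = 785.34

785.34


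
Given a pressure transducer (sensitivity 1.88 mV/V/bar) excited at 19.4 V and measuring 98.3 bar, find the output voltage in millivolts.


Output = sensitivity * Vex * P.
Vout = 1.88 * 19.4 * 98.3
Vout = 36.472 * 98.3
Vout = 3585.2 mV

3585.2 mV


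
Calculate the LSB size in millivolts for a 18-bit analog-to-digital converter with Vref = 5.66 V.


The resolution (LSB) of an ADC is Vref / 2^n.
LSB = 5.66 / 2^18
LSB = 5.66 / 262144
LSB = 2.159e-05 V = 0.02159119 mV

0.02159119 mV
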